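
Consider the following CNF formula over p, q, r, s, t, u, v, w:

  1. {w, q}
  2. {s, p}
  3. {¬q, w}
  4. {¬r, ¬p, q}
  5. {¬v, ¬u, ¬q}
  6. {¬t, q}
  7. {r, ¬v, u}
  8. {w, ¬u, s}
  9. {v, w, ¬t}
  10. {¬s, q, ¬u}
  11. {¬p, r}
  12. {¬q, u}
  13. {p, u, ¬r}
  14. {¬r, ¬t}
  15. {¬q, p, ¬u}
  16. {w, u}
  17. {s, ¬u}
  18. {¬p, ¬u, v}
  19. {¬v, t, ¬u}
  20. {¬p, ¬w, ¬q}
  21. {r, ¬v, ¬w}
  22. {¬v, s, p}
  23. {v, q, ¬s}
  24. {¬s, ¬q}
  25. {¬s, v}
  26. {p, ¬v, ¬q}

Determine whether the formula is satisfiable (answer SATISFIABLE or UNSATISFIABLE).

q = True:
  propagation gives w=True, u=True, v=False, p=True; an empty clause results — contradiction.
q = False:
  v = True:
    propagation gives u=False, r=True, p=False; an empty clause results — contradiction.
  v = False:
    propagation gives s=False, p=True, r=False; an empty clause results — contradiction.
Every branch closes, so no satisfying assignment exists.

UNSATISFIABLE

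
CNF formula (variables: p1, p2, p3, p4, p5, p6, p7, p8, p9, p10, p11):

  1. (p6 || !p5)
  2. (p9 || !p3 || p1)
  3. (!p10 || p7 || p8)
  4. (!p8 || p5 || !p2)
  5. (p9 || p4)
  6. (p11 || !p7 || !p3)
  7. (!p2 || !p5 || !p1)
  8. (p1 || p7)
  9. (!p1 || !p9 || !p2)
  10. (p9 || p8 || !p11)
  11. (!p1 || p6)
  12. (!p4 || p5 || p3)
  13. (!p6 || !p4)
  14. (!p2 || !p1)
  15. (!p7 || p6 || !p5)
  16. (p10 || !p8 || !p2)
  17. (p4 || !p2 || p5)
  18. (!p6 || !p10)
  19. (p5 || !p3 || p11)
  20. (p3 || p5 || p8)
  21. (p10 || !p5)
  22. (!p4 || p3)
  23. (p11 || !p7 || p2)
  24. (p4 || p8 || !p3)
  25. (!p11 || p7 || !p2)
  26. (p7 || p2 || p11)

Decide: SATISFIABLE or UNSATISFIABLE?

Set p1 = True and propagate.
  then p6 is forced to True.
  then p4 is forced to False.
  then p9 is forced to True.
  then p2 is forced to False.
  then p10 is forced to False.
  then p5 is forced to False.
Try p3 = False.
  then p8 is forced to True.
Try p7 = True.
  then p11 is forced to True.
Every clause has at least one true literal under this assignment.
So p1=1, p2=0, p3=0, p4=0, p5=0, p6=1, p7=1, p8=1, p9=1, p10=0, p11=1 is a satisfying assignment.

SATISFIABLE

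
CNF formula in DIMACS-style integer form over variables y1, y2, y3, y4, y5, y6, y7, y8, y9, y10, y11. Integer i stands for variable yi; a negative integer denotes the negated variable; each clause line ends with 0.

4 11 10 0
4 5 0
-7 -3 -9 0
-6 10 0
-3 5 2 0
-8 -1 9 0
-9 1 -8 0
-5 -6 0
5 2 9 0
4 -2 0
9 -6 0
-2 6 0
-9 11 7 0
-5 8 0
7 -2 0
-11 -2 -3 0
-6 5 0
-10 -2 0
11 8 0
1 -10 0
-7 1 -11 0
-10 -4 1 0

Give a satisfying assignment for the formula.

y1=T, y2=F, y3=F, y4=F, y5=T, y6=F, y7=F, y8=T, y9=T, y10=T, y11=T

Check each clause:
  1. (y11 | y10 | y4) — y10 is true.
  2. (y4 | y5) — y5 is true.
  3. (~y7 | ~y9 | ~y3) — ~y7 is true.
  4. (~y6 | y10) — y10 is true.
  5. (y2 | ~y3 | y5) — ~y3 is true.
  6. (~y8 | y9 | ~y1) — y9 is true.
  7. (y1 | ~y8 | ~y9) — y1 is true.
  8. (~y6 | ~y5) — ~y6 is true.
  9. (y5 | y9 | y2) — y9 is true.
  10. (~y2 | y4) — ~y2 is true.
  11. (y9 | ~y6) — y9 is true.
  12. (~y2 | y6) — ~y2 is true.
  13. (y7 | y11 | ~y9) — y11 is true.
  14. (~y5 | y8) — y8 is true.
  15. (~y2 | y7) — ~y2 is true.
  16. (~y2 | ~y11 | ~y3) — ~y3 is true.
  17. (~y6 | y5) — ~y6 is true.
  18. (~y2 | ~y10) — ~y2 is true.
  19. (y11 | y8) — y8 is true.
  20. (~y10 | y1) — y1 is true.
  21. (y1 | ~y7 | ~y11) — ~y7 is true.
  22. (~y4 | y1 | ~y10) — y1 is true.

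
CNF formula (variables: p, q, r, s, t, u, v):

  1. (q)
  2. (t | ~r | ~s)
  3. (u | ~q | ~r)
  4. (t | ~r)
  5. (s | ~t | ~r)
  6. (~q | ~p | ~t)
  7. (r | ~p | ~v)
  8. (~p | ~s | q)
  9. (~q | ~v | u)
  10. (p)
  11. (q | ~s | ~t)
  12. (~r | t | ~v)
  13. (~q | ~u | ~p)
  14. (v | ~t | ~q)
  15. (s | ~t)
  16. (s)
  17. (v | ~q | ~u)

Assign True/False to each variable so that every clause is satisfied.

p=1, q=1, r=0, s=1, t=0, u=0, v=0

Check each clause:
  1. (q) — q is true.
  2. (t | ~r | ~s) — ~r is true.
  3. (~r | u | ~q) — ~r is true.
  4. (~r | t) — ~r is true.
  5. (~r | ~t | s) — ~t is true.
  6. (~q | ~p | ~t) — ~t is true.
  7. (~p | ~v | r) — ~v is true.
  8. (q | ~p | ~s) — q is true.
  9. (u | ~q | ~v) — ~v is true.
  10. (p) — p is true.
  11. (~s | q | ~t) — q is true.
  12. (~r | ~v | t) — ~v is true.
  13. (~u | ~p | ~q) — ~u is true.
  14. (v | ~q | ~t) — ~t is true.
  15. (s | ~t) — ~t is true.
  16. (s) — s is true.
  17. (~q | ~u | v) — ~u is true.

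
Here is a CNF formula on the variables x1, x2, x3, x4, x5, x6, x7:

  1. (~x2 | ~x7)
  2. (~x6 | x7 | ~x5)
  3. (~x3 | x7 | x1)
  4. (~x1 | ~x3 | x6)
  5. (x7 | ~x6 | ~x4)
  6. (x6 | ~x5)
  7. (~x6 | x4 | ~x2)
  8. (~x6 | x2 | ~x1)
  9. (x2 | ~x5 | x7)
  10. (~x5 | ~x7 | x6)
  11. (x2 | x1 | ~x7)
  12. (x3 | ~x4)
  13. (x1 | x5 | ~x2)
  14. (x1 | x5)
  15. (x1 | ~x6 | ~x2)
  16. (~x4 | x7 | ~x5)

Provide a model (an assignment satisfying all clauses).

x1 = T, x2 = F, x3 = F, x4 = F, x5 = F, x6 = F, x7 = T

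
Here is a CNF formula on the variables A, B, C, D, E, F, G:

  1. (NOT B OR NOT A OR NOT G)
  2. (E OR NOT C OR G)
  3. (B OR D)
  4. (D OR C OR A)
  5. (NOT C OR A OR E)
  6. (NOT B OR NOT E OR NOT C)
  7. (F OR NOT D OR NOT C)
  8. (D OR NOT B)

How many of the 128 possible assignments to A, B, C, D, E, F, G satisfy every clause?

Split on C, then B.
  C=T, B=T: a clause becomes empty — 0.
  C=T, B=F: 5 of the 32 assignments to (A,D,E,F,G) work.
  C=F, B=T: E, F free; 3 ways for (A,D,G) × 2^2 = 12.
  C=F, B=F: forces D=T; A, E, F, G free → 2^4 = 16.
Total: 0 + 5 + 12 + 16 = 33.

33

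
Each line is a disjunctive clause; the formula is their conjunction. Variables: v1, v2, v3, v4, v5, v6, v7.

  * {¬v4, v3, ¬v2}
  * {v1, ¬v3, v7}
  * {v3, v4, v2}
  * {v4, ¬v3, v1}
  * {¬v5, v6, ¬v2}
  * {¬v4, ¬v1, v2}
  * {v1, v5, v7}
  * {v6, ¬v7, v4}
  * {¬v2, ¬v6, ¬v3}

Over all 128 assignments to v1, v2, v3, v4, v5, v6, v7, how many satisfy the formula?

28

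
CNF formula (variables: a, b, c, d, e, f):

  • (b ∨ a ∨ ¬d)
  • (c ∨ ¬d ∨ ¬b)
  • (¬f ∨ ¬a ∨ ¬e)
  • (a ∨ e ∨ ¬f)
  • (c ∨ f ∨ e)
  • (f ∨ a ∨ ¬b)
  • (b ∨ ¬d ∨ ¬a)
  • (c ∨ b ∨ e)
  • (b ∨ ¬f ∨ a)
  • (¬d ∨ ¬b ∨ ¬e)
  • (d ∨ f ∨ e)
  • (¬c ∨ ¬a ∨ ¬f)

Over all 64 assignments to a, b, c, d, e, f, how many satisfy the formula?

10

Split on a, then b.
  a=T, b=T: remaining (c,d,e,f) ∈ {(F,F,F,T); (F,F,T,F); (T,F,T,F); (T,T,F,F)} — 4.
  a=T, b=F: remaining (c,d,e,f) ∈ {(F,F,T,F); (T,F,T,F)} — 2.
  a=F, b=T: remaining (c,d,e,f) ∈ {(F,F,T,T); (T,F,T,T)} — 2.
  a=F, b=F: remaining (c,d,e,f) ∈ {(F,F,T,F); (T,F,T,F)} — 2.
Total: 4 + 2 + 2 + 2 = 10.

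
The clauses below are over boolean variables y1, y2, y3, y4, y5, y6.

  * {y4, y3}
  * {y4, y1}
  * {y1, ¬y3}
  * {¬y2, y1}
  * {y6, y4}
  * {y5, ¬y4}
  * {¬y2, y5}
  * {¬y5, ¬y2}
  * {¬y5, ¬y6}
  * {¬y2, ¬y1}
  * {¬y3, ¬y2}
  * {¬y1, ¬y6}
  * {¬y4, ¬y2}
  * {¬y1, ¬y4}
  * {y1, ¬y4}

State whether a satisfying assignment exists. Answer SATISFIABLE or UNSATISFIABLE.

y1 = True:
  propagation gives y2=False, y6=False, y4=True; an empty clause results — contradiction.
y1 = False:
  propagation gives y4=True; an empty clause results — contradiction.
Every branch closes, so no satisfying assignment exists.

UNSATISFIABLE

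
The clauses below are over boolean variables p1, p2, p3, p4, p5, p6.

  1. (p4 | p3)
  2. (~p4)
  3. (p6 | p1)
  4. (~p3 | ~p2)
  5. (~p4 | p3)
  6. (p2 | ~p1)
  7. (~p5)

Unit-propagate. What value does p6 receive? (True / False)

(~p4) stands alone — p4 = False.
From (p4 | p3) and p4 = False: p3 = True.
(~p3 | ~p2): since p3 = True, the clause reduces to (~p2). p2 = False.
From (p2 | ~p1) and p2 = False: p1 = False.
From (p1 | p6) and p1 = False: p6 = True.

True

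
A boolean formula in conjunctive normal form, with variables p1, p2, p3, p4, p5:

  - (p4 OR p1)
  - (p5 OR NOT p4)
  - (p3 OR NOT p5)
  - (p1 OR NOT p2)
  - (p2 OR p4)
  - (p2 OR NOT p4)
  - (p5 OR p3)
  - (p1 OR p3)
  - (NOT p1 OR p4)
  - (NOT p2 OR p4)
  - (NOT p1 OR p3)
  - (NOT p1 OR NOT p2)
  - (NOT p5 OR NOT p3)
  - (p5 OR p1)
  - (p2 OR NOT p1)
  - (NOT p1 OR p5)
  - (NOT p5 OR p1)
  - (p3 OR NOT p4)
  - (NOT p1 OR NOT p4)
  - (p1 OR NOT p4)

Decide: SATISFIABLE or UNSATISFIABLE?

p1 = True:
  propagation gives p4=True; an empty clause results — contradiction.
p1 = False:
  propagation gives p4=True; an empty clause results — contradiction.
Every branch closes, so no satisfying assignment exists.

UNSATISFIABLE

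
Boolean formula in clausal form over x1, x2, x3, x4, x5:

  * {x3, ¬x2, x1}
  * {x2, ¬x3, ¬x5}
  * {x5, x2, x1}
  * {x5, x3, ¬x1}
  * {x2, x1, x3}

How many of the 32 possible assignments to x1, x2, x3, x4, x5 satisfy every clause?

Case analysis on x1 and x2:
  x1=T, x2=T: x4 free; 3 ways for (x3,x5) × 2^1 = 6.
  x1=T, x2=F: remaining (x3,x4,x5) ∈ {(F,F,T); (F,T,T); (T,F,F); (T,T,F)} — 4.
  x1=F, x2=T: remaining (x3,x4,x5) ∈ {(T,F,F); (T,F,T); (T,T,F); (T,T,T)} — 4.
  x1=F, x2=F: a clause becomes empty — 0.
Total: 6 + 4 + 4 + 0 = 14.

14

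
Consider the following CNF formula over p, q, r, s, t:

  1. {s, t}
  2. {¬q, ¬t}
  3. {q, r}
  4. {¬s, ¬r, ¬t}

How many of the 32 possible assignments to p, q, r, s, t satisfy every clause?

Satisfying assignments:
  p=0 q=0 r=1 s=0 t=1
  p=0 q=0 r=1 s=1 t=0
  p=0 q=1 r=0 s=1 t=0
  p=0 q=1 r=1 s=1 t=0
  p=1 q=0 r=1 s=0 t=1
  p=1 q=0 r=1 s=1 t=0
  p=1 q=1 r=0 s=1 t=0
  p=1 q=1 r=1 s=1 t=0
Count: 8.

8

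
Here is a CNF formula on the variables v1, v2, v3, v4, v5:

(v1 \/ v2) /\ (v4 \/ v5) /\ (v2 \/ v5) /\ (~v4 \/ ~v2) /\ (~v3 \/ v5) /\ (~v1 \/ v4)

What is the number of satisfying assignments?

4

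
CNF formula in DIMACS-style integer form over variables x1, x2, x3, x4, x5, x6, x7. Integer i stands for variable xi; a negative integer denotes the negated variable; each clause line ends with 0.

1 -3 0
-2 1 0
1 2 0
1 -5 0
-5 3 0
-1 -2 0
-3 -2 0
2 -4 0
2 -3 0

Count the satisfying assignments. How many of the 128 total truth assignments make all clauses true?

4

The models are:
  x1=1 x2=0 x3=0 x4=0 x5=0 x6=0 x7=0
  x1=1 x2=0 x3=0 x4=0 x5=0 x6=0 x7=1
  x1=1 x2=0 x3=0 x4=0 x5=0 x6=1 x7=0
  x1=1 x2=0 x3=0 x4=0 x5=0 x6=1 x7=1
Count: 4.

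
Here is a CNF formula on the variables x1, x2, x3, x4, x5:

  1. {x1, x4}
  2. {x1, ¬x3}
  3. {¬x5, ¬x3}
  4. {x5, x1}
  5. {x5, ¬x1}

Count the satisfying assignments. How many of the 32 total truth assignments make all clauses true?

Satisfying assignments:
  x1=0 x2=0 x3=0 x4=1 x5=1
  x1=0 x2=1 x3=0 x4=1 x5=1
  x1=1 x2=0 x3=0 x4=0 x5=1
  x1=1 x2=0 x3=0 x4=1 x5=1
  x1=1 x2=1 x3=0 x4=0 x5=1
  x1=1 x2=1 x3=0 x4=1 x5=1
Count: 6.

6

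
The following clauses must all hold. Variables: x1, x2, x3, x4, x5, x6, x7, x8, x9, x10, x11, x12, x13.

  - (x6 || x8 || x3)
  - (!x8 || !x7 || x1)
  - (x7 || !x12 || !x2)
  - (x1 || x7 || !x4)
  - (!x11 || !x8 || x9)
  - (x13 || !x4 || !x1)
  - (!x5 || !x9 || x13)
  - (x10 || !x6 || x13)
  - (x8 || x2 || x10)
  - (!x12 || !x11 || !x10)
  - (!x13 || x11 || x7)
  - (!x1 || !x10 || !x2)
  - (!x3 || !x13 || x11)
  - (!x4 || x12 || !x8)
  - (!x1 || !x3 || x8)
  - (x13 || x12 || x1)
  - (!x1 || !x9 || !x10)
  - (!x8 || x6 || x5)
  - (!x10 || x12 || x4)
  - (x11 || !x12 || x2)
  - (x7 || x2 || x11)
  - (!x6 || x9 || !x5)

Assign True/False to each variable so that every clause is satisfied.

Try x1 = False.
For the remaining variables, x2 = True, x3 = False, x4 = True, x5 = False, x6 = True, x7 = True, x8 = False, x9 = True, x10 = False, x11 = False, x12 = False, x13 = True works.

x1 = 0, x2 = 1, x3 = 0, x4 = 1, x5 = 0, x6 = 1, x7 = 1, x8 = 0, x9 = 1, x10 = 0, x11 = 0, x12 = 0, x13 = 1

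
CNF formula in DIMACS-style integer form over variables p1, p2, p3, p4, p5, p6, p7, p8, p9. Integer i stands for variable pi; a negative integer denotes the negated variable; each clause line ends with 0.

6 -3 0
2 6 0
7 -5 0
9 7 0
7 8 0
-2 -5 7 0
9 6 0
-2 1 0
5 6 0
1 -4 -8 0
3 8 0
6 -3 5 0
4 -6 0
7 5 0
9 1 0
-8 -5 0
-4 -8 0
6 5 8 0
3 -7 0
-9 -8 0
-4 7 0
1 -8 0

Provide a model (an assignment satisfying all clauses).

Pure literal: p1 appears only positively; assign p1 = True.
Try p2 = True.
Try p3 = True.
  then p6 is forced to True.
  then p4 is forced to True.
  then p8 is forced to False.
  then p7 is forced to True.
p5, p9 are now unconstrained; take p5 = False, p9 = True.

p1=True, p2=True, p3=True, p4=True, p5=False, p6=True, p7=True, p8=False, p9=True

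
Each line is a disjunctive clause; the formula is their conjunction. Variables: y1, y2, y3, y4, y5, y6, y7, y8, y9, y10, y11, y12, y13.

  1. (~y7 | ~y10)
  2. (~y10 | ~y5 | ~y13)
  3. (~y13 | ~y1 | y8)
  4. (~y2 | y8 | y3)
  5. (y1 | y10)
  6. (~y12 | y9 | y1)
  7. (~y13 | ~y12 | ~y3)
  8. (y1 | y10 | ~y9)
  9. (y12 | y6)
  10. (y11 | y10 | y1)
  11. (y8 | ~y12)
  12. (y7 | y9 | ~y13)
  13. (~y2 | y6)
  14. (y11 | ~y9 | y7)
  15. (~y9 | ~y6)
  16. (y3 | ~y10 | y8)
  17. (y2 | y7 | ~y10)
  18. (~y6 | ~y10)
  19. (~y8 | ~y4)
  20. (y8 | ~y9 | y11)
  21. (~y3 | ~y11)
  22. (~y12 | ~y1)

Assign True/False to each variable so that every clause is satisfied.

y1 = True, y2 = False, y3 = False, y4 = False, y5 = True, y6 = True, y7 = True, y8 = False, y9 = False, y10 = False, y11 = False, y12 = False, y13 = False

Check each clause:
  1. (~y7 | ~y10) — ~y10 is true.
  2. (~y10 | ~y13 | ~y5) — ~y13 is true.
  3. (~y1 | y8 | ~y13) — ~y13 is true.
  4. (y8 | y3 | ~y2) — ~y2 is true.
  5. (y1 | y10) — y1 is true.
  6. (y9 | y1 | ~y12) — y1 is true.
  7. (~y12 | ~y13 | ~y3) — ~y13 is true.
  8. (~y9 | y10 | y1) — y1 is true.
  9. (y12 | y6) — y6 is true.
  10. (y1 | y11 | y10) — y1 is true.
  11. (y8 | ~y12) — ~y12 is true.
  12. (~y13 | y7 | y9) — ~y13 is true.
  13. (y6 | ~y2) — ~y2 is true.
  14. (~y9 | y11 | y7) — y7 is true.
  15. (~y6 | ~y9) — ~y9 is true.
  16. (y8 | ~y10 | y3) — ~y10 is true.
  17. (y2 | y7 | ~y10) — ~y10 is true.
  18. (~y6 | ~y10) — ~y10 is true.
  19. (~y8 | ~y4) — ~y8 is true.
  20. (y8 | y11 | ~y9) — ~y9 is true.
  21. (~y11 | ~y3) — ~y11 is true.
  22. (~y12 | ~y1) — ~y12 is true.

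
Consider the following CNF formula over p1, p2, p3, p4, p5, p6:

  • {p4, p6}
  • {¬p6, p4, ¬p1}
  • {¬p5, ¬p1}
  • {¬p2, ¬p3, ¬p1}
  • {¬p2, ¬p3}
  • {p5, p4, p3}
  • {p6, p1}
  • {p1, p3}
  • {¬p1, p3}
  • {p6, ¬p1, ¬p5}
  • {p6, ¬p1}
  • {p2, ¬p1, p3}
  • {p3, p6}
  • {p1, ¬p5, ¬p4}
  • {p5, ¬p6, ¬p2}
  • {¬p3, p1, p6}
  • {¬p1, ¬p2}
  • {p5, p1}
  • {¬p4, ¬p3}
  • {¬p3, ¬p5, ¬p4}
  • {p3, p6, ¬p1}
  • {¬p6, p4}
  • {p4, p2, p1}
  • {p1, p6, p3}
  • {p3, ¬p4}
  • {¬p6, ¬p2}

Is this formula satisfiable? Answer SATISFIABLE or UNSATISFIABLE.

p1 = True:
  propagation gives p5=False, p3=True, p2=False, p6=True; an empty clause results — contradiction.
p1 = False:
  propagation gives p6=True, p3=True, p2=False, p5=True; an empty clause results — contradiction.
Every branch closes, so no satisfying assignment exists.

UNSATISFIABLE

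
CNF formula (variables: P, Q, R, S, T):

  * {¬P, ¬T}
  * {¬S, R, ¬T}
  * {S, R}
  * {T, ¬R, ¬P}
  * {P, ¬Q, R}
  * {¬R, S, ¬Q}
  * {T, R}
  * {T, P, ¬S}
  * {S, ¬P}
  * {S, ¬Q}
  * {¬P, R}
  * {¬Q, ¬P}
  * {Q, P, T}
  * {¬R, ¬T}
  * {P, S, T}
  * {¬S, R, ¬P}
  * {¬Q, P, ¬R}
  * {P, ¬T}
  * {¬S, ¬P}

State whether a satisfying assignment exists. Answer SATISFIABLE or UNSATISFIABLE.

UNSATISFIABLE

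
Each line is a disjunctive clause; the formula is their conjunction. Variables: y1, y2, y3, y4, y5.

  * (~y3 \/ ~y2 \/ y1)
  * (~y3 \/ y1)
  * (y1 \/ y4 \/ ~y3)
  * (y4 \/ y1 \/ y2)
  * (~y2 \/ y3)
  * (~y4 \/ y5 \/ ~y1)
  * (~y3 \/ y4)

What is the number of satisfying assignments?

7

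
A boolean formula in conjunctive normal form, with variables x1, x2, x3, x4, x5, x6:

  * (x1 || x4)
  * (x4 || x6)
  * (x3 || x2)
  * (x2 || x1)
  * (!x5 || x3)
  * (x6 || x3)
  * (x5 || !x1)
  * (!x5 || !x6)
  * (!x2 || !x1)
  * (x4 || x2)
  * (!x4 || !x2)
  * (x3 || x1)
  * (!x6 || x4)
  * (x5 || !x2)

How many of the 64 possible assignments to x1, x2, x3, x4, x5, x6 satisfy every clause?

The models are:
  x1=T x2=F x3=T x4=T x5=T x6=F
Count: 1.

1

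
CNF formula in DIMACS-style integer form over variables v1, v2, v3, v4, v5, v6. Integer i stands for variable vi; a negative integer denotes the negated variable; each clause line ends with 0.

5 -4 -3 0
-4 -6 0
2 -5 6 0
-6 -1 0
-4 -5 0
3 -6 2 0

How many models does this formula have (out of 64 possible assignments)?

22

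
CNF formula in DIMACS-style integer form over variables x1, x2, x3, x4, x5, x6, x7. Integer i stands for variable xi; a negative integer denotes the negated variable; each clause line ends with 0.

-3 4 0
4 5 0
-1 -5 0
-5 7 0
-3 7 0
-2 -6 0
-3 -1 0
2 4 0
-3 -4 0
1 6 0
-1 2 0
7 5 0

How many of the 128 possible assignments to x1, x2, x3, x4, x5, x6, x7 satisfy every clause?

The models are:
  x1=0 x2=0 x3=0 x4=1 x5=0 x6=1 x7=1
  x1=0 x2=0 x3=0 x4=1 x5=1 x6=1 x7=1
  x1=1 x2=1 x3=0 x4=1 x5=0 x6=0 x7=1
Count: 3.

3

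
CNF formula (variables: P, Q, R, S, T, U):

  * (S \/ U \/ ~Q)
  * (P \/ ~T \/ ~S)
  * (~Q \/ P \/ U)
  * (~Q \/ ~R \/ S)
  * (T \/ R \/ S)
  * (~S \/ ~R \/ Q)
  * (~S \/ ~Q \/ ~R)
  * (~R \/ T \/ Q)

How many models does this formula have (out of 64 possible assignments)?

21

Split on Q, then S.
  Q=1, S=1: 5 of the 16 assignments to (P,R,T,U) work.
  Q=1, S=0: remaining (P,R,T,U) ∈ {(0,0,1,1); (1,0,1,1)} — 2.
  Q=0, S=1: U free; 3 ways for (P,R,T) × 2^1 = 6.
  Q=0, S=0: forces T=1; P, R, U free → 2^3 = 8.
Total: 5 + 2 + 6 + 8 = 21.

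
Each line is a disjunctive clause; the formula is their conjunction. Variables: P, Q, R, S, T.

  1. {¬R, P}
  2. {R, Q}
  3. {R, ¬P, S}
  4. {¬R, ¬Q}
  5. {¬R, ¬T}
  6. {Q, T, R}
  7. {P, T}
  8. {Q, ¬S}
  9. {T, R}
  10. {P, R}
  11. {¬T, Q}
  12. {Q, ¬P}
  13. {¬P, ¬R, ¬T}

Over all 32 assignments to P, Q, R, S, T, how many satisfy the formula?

1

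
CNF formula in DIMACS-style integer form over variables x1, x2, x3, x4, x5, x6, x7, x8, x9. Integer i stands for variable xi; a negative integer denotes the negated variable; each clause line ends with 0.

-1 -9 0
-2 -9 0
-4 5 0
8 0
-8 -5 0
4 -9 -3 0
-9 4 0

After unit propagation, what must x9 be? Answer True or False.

False

(x8) stands alone — x8 = True.
(~x8 | ~x5) with x8 = True leaves only ~x5, so x5 = False.
In (~x4 | x5), x5 is now false; ~x4 must hold, so x4 = False.
(~x9 | x4): since x4 = False, the clause reduces to (~x9). x9 = False.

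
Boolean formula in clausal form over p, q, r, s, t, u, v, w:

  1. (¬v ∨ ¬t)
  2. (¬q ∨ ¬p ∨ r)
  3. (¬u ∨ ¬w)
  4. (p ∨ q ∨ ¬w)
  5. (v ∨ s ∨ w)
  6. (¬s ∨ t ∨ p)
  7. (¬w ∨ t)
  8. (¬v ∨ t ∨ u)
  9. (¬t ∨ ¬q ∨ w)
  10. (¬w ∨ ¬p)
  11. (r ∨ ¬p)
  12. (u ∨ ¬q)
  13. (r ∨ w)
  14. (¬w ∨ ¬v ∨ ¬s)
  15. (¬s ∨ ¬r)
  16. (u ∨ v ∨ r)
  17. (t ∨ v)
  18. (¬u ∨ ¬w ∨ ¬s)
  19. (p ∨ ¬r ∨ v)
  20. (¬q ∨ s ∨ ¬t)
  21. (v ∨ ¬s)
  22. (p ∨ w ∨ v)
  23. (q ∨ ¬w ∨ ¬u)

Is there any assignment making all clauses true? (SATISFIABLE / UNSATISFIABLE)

SATISFIABLE

Branch on p: take p = False.
The remaining clauses are satisfied by q = False, r = True, s = False, t = False, u = True, v = True, w = False.
So p=0, q=0, r=1, s=0, t=0, u=1, v=1, w=0 is a satisfying assignment.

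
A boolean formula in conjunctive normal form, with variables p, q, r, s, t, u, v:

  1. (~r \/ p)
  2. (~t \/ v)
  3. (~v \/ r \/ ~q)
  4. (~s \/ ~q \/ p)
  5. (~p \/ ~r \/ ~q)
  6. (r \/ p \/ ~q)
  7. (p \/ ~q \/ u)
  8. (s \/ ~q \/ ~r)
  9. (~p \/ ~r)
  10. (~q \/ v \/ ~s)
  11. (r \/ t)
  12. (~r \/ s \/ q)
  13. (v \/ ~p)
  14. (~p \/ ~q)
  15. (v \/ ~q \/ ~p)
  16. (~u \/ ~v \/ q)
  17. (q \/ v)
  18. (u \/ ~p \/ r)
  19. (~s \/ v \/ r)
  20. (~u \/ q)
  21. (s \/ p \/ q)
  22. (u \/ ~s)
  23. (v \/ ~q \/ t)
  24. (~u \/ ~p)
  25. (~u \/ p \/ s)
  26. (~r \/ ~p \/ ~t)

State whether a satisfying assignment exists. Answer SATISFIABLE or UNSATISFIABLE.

UNSATISFIABLE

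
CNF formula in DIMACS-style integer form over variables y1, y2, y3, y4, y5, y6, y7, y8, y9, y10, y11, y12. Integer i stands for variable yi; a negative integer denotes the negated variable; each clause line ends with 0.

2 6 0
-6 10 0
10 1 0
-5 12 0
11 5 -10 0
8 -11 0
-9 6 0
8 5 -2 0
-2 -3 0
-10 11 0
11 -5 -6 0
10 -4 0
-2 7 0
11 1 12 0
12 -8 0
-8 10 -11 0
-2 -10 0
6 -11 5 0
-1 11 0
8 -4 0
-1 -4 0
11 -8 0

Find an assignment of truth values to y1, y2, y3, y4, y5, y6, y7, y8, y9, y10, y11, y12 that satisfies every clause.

y1 = F  y2 = F  y3 = T  y4 = F  y5 = F  y6 = T  y7 = T  y8 = T  y9 = T  y10 = T  y11 = T  y12 = T

Check each clause:
  1. (y6 || y2) — y6 is true.
  2. (!y6 || y10) — y10 is true.
  3. (y1 || y10) — y10 is true.
  4. (y12 || !y5) — !y5 is true.
  5. (y11 || !y10 || y5) — y11 is true.
  6. (!y11 || y8) — y8 is true.
  7. (y6 || !y9) — y6 is true.
  8. (y5 || y8 || !y2) — y8 is true.
  9. (!y2 || !y3) — !y2 is true.
  10. (y11 || !y10) — y11 is true.
  11. (!y6 || !y5 || y11) — y11 is true.
  12. (!y4 || y10) — y10 is true.
  13. (y7 || !y2) — !y2 is true.
  14. (y12 || y11 || y1) — y11 is true.
  15. (!y8 || y12) — y12 is true.
  16. (y10 || !y11 || !y8) — y10 is true.
  17. (!y10 || !y2) — !y2 is true.
  18. (!y11 || y5 || y6) — y6 is true.
  19. (y11 || !y1) — y11 is true.
  20. (!y4 || y8) — y8 is true.
  21. (!y1 || !y4) — !y4 is true.
  22. (y11 || !y8) — y11 is true.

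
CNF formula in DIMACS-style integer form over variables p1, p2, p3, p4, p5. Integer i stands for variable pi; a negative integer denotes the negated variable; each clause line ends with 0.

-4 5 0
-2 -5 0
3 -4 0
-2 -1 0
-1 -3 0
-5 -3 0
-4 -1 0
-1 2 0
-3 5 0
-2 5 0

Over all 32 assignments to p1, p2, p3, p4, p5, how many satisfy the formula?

Satisfying assignments:
  p1=F p2=F p3=F p4=F p5=F
  p1=F p2=F p3=F p4=F p5=T
That's 2 in total.

2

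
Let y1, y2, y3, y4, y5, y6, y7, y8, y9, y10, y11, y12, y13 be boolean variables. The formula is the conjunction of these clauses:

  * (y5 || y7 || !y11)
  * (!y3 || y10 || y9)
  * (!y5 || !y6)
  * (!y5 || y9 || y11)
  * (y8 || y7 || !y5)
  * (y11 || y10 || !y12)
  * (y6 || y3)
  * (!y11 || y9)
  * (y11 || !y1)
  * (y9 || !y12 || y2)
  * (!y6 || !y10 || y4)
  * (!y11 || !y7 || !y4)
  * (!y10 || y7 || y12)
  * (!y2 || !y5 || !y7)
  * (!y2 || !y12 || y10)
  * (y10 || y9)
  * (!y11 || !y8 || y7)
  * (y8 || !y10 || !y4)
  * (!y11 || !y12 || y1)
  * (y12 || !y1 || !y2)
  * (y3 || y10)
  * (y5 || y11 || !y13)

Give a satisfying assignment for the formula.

y9 occurs only positively in the remaining clauses — set y9 = True.
y13 occurs only negated in the remaining clauses — set y13 = False.
Try y1 = True.
  then y11 is forced to True.
Branch on y2: take y2 = False.
Branch on y3: take y3 = True.
The remaining clauses are satisfied by y4 = False, y5 = True, y6 = False, y7 = True, y8 = True, y10 = True, y12 = True.
Every clause has at least one true literal under this assignment.
Check each clause:
  1. (!y11 || y7 || y5) — y5 is true.
  2. (!y3 || y10 || y9) — y9 is true.
  3. (!y5 || !y6) — !y6 is true.
  4. (y11 || y9 || !y5) — y11 is true.
  5. (!y5 || y7 || y8) — y8 is true.
  6. (y11 || !y12 || y10) — y10 is true.
  7. (y6 || y3) — y3 is true.
  8. (!y11 || y9) — y9 is true.
  9. (y11 || !y1) — y11 is true.
  10. (!y12 || y9 || y2) — y9 is true.
  11. (!y10 || !y6 || y4) — !y6 is true.
  12. (!y4 || !y7 || !y11) — !y4 is true.
  13. (y12 || y7 || !y10) — y12 is true.
  14. (!y7 || !y5 || !y2) — !y2 is true.
  15. (!y12 || y10 || !y2) — y10 is true.
  16. (y9 || y10) — y9 is true.
  17. (!y8 || !y11 || y7) — y7 is true.
  18. (y8 || !y4 || !y10) — y8 is true.
  19. (!y11 || y1 || !y12) — y1 is true.
  20. (!y2 || y12 || !y1) — y12 is true.
  21. (y10 || y3) — y10 is true.
  22. (!y13 || y11 || y5) — y11 is true.

y1=1, y2=0, y3=1, y4=0, y5=1, y6=0, y7=1, y8=1, y9=1, y10=1, y11=1, y12=1, y13=0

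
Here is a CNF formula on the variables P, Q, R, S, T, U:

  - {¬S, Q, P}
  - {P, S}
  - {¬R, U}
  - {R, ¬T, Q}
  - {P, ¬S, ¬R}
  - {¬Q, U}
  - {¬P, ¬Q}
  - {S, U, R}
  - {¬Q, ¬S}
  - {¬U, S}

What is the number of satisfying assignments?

4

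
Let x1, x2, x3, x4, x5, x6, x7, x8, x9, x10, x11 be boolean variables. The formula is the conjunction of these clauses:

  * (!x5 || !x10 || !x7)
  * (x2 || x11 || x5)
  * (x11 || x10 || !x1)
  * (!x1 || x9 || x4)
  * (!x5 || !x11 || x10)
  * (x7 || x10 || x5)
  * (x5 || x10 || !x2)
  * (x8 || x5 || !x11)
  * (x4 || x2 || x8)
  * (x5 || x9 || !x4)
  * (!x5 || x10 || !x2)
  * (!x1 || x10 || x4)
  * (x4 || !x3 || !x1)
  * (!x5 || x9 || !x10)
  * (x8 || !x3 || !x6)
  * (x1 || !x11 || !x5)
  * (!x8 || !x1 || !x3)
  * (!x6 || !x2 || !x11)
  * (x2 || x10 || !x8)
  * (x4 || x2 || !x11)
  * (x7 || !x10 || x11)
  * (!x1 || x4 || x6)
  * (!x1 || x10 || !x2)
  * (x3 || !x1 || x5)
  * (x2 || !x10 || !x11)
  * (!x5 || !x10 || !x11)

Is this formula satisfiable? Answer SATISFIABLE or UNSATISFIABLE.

Pure literal: x9 appears only positively; assign x9 = True.
Branch on x1: take x1 = False.
Set x2 = True and propagate.
The remaining clauses are satisfied by x3 = False, x4 = True, x5 = False, x6 = False, x7 = False, x8 = True, x10 = True, x11 = True.
Every clause has at least one true literal under this assignment.
So x1=False, x2=True, x3=False, x4=True, x5=False, x6=False, x7=False, x8=True, x9=True, x10=True, x11=True is a satisfying assignment.

SATISFIABLE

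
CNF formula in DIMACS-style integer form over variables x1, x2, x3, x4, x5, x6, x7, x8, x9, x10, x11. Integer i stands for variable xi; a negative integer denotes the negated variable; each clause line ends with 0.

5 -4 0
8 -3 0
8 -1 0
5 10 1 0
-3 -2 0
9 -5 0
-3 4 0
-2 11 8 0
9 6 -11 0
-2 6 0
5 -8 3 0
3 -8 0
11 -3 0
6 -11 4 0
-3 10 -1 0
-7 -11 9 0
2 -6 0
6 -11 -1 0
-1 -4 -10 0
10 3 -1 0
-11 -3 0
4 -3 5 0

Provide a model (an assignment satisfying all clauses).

x1 = False, x2 = True, x3 = False, x4 = False, x5 = True, x6 = True, x7 = True, x8 = False, x9 = True, x10 = False, x11 = True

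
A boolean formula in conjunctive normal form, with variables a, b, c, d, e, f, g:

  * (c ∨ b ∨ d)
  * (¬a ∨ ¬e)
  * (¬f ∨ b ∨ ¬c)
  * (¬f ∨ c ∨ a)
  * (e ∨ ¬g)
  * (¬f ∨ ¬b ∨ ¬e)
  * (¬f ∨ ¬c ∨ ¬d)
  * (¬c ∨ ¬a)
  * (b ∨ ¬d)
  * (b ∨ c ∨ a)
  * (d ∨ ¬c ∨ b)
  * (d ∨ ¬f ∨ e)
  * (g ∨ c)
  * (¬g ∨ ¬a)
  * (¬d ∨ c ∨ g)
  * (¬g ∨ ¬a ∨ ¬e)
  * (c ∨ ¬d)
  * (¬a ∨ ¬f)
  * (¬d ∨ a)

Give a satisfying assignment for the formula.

a=F  b=T  c=T  d=F  e=F  f=F  g=F

f occurs only negated in the remaining clauses — set f = False.
Set a = False and propagate.
  then d is forced to False.
Try b = True.
The remaining clauses are satisfied by c = True, e = False, g = False.
Every clause has at least one true literal under this assignment.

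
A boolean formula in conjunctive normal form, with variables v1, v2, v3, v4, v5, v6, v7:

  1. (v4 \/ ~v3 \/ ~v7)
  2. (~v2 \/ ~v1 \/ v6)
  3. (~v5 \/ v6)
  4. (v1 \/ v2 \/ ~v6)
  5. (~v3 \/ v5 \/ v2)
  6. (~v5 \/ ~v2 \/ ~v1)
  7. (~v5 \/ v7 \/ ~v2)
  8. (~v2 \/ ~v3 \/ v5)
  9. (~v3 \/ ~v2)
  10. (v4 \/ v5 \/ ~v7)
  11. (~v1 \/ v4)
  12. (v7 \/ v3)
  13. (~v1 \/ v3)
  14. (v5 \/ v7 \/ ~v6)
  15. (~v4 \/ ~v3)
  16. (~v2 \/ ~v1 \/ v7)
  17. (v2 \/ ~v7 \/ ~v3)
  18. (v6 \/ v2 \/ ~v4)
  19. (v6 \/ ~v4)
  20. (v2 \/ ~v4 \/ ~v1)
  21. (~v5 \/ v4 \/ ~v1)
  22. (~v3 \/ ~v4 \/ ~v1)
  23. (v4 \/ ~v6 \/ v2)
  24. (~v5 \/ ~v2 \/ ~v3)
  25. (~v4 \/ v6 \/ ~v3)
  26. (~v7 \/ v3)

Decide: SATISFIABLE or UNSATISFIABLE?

UNSATISFIABLE

v2 = True:
  propagation gives v3=False, v7=True; an empty clause results — contradiction.
v2 = False:
  v4 = True:
    propagation gives v3=False, v7=True; an empty clause results — contradiction.
  v4 = False:
    propagation gives v1=False, v6=False, v5=False, v3=False; an empty clause results — contradiction.
Every branch closes, so no satisfying assignment exists.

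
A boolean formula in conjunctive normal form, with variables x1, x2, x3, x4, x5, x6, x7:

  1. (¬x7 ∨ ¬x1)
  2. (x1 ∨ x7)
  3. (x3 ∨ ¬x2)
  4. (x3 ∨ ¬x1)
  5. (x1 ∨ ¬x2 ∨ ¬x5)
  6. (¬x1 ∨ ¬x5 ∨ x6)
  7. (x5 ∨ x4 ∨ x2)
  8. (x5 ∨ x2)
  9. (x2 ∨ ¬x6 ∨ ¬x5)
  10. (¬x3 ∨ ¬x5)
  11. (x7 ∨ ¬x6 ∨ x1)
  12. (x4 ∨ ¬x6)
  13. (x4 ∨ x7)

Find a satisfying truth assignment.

Pure literal: x4 appears only positively; assign x4 = True.
Branch on x1: take x1 = False.
  then x7 is forced to True.
Branch on x2: take x2 = True.
  then x3 is forced to True.
  then x5 is forced to False.
x6 is now unconstrained; take x6 = False.
Every clause has at least one true literal under this assignment.
Check each clause:
  1. (¬x1 ∨ ¬x7) — ¬x1 is true.
  2. (x7 ∨ x1) — x7 is true.
  3. (x3 ∨ ¬x2) — x3 is true.
  4. (¬x1 ∨ x3) — x3 is true.
  5. (x1 ∨ ¬x5 ∨ ¬x2) — ¬x5 is true.
  6. (¬x1 ∨ ¬x5 ∨ x6) — ¬x5 is true.
  7. (x2 ∨ x5 ∨ x4) — x2 is true.
  8. (x2 ∨ x5) — x2 is true.
  9. (¬x5 ∨ x2 ∨ ¬x6) — x2 is true.
  10. (¬x3 ∨ ¬x5) — ¬x5 is true.
  11. (x1 ∨ x7 ∨ ¬x6) — ¬x6 is true.
  12. (¬x6 ∨ x4) — ¬x6 is true.
  13. (x7 ∨ x4) — x4 is true.

x1 = F, x2 = T, x3 = T, x4 = T, x5 = F, x6 = F, x7 = T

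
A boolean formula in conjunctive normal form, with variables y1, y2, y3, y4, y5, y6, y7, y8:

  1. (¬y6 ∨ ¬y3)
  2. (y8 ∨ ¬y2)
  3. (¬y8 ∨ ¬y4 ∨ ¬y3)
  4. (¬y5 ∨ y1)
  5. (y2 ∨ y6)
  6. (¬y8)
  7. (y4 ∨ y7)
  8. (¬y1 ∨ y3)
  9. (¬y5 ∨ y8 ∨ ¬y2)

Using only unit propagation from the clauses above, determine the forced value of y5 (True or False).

False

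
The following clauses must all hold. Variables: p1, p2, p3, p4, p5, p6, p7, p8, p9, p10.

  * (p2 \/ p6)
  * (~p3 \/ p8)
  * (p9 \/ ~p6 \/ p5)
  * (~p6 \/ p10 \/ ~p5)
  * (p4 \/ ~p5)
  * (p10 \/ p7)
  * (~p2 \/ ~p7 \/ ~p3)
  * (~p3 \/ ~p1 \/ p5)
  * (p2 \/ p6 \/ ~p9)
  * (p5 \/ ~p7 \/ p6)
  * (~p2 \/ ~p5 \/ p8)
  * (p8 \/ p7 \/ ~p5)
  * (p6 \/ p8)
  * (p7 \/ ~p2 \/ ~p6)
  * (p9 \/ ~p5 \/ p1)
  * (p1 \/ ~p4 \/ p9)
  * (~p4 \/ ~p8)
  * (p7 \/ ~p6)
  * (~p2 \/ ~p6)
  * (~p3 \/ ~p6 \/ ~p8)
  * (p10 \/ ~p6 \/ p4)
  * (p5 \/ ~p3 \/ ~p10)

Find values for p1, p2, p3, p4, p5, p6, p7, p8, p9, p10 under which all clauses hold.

p1=True, p2=False, p3=False, p4=True, p5=True, p6=True, p7=True, p8=False, p9=True, p10=True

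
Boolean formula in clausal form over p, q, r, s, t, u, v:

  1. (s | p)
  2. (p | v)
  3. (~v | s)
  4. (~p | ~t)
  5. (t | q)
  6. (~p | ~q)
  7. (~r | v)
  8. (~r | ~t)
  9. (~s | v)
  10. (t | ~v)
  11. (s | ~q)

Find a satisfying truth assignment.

p=False  q=False  r=False  s=True  t=True  u=False  v=True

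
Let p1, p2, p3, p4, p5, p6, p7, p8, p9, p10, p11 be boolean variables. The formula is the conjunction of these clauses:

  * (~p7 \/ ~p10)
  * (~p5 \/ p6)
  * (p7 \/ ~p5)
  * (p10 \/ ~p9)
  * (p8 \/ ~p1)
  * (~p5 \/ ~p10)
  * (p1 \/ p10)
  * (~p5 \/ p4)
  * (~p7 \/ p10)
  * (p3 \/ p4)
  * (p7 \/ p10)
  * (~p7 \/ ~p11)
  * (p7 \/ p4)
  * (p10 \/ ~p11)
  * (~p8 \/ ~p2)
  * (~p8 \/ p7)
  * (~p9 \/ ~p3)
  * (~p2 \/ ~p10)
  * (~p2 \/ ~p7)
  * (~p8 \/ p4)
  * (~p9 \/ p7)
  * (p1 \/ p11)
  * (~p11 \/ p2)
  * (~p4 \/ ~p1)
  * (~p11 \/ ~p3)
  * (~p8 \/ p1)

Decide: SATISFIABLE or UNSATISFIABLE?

UNSATISFIABLE

p7 = True:
  propagation gives p10=False; an empty clause results — contradiction.
p7 = False:
  propagation gives p5=False, p10=True, p4=True, p8=False; an empty clause results — contradiction.
Every branch closes, so no satisfying assignment exists.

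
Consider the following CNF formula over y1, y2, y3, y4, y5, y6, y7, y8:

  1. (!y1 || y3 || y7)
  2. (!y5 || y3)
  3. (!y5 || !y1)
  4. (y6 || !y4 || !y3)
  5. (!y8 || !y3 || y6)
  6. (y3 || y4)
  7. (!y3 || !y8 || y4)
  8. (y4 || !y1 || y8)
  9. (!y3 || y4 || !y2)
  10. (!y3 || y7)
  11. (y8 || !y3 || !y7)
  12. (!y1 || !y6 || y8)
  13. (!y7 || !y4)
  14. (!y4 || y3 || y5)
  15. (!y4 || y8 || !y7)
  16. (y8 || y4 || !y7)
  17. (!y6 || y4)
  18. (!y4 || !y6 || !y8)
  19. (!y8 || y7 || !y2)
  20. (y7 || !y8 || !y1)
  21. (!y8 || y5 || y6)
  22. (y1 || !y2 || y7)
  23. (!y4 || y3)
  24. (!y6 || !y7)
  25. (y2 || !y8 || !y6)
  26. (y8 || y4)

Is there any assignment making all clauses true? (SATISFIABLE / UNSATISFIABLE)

y4 = True:
  propagation gives y7=False, y3=False; an empty clause results — contradiction.
y4 = False:
  propagation gives y3=True, y8=False; an empty clause results — contradiction.
Every branch closes, so no satisfying assignment exists.

UNSATISFIABLE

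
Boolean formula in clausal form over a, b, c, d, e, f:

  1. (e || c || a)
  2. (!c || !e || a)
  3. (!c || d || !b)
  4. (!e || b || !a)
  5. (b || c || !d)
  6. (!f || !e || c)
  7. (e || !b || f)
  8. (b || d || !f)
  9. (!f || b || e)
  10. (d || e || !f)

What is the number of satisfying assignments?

Case analysis on e and b:
  e=T, b=T: 6 of the 16 assignments to (a,c,d,f) work.
  e=T, b=F: remaining (a,c,d,f) ∈ {(F,F,F,F)} — 1.
  e=F, b=T: remaining (a,c,d,f) ∈ {(F,T,T,T); (T,F,T,T); (T,T,T,T)} — 3.
  e=F, b=F: 5 of the 16 assignments to (a,c,d,f) work.
Total: 6 + 1 + 3 + 5 = 15.

15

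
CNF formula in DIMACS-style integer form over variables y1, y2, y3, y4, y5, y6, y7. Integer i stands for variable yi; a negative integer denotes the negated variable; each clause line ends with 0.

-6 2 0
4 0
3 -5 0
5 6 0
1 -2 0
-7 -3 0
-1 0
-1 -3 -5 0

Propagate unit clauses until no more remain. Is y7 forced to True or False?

(y4) stands alone — y4 = True.
(~y1) stands alone — y1 = False.
In (y1 | ~y2), y1 is now false; ~y2 must hold, so y2 = False.
(~y6 | y2): since y2 = False, the clause reduces to (~y6). y6 = False.
In (y6 | y5), y6 is now false; y5 must hold, so y5 = True.
(~y5 | y3): since y5 = True, the clause reduces to (y3). y3 = True.
From (~y7 | ~y3) and y3 = True: y7 = False.

False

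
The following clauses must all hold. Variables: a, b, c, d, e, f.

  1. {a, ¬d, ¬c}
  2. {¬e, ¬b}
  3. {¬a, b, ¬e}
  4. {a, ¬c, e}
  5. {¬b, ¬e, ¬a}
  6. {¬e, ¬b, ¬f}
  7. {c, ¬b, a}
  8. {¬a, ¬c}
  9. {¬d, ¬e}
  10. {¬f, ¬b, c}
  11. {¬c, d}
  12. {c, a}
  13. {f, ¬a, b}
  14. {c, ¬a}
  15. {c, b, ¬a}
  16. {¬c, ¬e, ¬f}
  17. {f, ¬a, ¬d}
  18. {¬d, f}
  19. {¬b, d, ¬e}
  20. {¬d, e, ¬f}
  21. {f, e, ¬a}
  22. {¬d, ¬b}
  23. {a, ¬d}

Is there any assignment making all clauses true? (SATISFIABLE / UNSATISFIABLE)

a = True:
  propagation gives c=False; an empty clause results — contradiction.
a = False:
  propagation gives c=True, d=False; an empty clause results — contradiction.
Every branch closes, so no satisfying assignment exists.

UNSATISFIABLE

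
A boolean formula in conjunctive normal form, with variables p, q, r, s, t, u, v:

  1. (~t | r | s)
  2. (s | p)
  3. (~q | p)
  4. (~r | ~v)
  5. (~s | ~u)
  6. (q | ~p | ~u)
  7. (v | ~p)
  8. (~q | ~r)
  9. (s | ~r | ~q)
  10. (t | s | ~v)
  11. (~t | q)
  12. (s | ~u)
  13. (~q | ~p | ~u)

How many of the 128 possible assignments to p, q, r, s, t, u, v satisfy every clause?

6

The models are:
  p=F q=F r=F s=T t=F u=F v=F
  p=F q=F r=F s=T t=F u=F v=T
  p=F q=F r=T s=T t=F u=F v=F
  p=T q=F r=F s=T t=F u=F v=T
  p=T q=T r=F s=T t=F u=F v=T
  p=T q=T r=F s=T t=T u=F v=T
That's 6 in total.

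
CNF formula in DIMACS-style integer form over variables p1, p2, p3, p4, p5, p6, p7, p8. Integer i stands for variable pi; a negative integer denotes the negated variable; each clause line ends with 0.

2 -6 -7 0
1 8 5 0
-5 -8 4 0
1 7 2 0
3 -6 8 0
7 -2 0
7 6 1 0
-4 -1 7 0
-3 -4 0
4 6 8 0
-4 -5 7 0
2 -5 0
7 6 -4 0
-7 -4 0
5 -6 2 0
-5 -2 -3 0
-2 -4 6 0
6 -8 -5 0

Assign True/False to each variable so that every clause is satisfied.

p1 = T, p2 = T, p3 = F, p4 = F, p5 = F, p6 = T, p7 = T, p8 = T

Check each clause:
  1. {¬p6, ¬p7, p2} — p2 is true.
  2. {p5, p8, p1} — p8 is true.
  3. {p4, ¬p8, ¬p5} — ¬p5 is true.
  4. {p7, p2, p1} — p1 is true.
  5. {p8, p3, ¬p6} — p8 is true.
  6. {¬p2, p7} — p7 is true.
  7. {p7, p1, p6} — p1 is true.
  8. {¬p4, p7, ¬p1} — ¬p4 is true.
  9. {¬p3, ¬p4} — ¬p4 is true.
  10. {p4, p6, p8} — p8 is true.
  11. {p7, ¬p4, ¬p5} — ¬p5 is true.
  12. {p2, ¬p5} — p2 is true.
  13. {p6, p7, ¬p4} — ¬p4 is true.
  14. {¬p4, ¬p7} — ¬p4 is true.
  15. {p2, ¬p6, p5} — p2 is true.
  16. {¬p2, ¬p3, ¬p5} — ¬p5 is true.
  17. {¬p4, ¬p2, p6} — ¬p4 is true.
  18. {¬p5, ¬p8, p6} — ¬p5 is true.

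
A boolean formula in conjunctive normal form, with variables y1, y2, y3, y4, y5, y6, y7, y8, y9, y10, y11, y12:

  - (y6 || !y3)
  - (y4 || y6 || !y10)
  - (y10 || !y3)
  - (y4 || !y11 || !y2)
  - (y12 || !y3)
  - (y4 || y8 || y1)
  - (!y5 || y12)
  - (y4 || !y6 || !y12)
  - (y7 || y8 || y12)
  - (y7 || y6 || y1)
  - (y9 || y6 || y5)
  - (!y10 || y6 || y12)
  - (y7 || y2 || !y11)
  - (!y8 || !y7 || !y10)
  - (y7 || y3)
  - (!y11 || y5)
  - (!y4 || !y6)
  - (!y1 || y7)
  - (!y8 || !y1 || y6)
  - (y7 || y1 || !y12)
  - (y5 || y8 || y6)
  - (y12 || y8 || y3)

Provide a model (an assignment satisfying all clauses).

y9 occurs only positively in the remaining clauses — set y9 = True.
Pure literal: y11 appears only negated; assign y11 = False.
Branch on y1: take y1 = True.
  then y7 is forced to True.
Try y3 = False.
For the remaining variables, y2 = True, y4 = True, y5 = True, y6 = False, y8 = False, y10 = False, y12 = True works.
Every clause has at least one true literal under this assignment.

y1 = 1, y2 = 1, y3 = 0, y4 = 1, y5 = 1, y6 = 0, y7 = 1, y8 = 0, y9 = 1, y10 = 0, y11 = 0, y12 = 1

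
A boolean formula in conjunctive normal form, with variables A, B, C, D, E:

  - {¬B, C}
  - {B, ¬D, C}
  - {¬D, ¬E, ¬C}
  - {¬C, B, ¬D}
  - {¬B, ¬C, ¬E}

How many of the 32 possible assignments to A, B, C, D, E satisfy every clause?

Split on C, then B.
  C=1, B=1: remaining (A,D,E) ∈ {(0,0,0); (0,1,0); (1,0,0); (1,1,0)} — 4.
  C=1, B=0: remaining (A,D,E) ∈ {(0,0,0); (0,0,1); (1,0,0); (1,0,1)} — 4.
  C=0, B=1: a clause becomes empty — 0.
  C=0, B=0: remaining (A,D,E) ∈ {(0,0,0); (0,0,1); (1,0,0); (1,0,1)} — 4.
Total: 4 + 4 + 0 + 4 = 12.

12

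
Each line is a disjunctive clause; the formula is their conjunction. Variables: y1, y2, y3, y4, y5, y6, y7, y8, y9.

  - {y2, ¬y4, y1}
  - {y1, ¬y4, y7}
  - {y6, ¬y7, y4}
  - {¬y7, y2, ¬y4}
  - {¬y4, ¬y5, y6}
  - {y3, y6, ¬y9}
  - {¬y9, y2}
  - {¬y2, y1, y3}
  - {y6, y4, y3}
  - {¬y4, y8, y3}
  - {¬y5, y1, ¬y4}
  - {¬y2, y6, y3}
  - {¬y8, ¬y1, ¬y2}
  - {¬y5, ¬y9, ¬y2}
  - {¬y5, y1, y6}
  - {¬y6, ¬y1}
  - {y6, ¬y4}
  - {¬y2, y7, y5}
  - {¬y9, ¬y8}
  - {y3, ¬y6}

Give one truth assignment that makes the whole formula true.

y1=True, y2=True, y3=True, y4=False, y5=True, y6=False, y7=False, y8=False, y9=False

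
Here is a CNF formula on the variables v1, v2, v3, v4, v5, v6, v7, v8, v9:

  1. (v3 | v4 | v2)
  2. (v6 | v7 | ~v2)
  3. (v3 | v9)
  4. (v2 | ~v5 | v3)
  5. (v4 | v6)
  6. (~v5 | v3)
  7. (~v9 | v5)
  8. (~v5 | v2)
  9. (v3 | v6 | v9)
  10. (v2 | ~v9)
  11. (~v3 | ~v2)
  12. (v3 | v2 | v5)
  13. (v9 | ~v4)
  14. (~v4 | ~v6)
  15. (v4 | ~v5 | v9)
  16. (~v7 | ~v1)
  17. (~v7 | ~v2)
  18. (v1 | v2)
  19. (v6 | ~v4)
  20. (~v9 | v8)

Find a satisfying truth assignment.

v1=T, v2=F, v3=T, v4=F, v5=F, v6=T, v7=F, v8=F, v9=F

Check each clause:
  1. (v3 | v4 | v2) — v3 is true.
  2. (v7 | v6 | ~v2) — ~v2 is true.
  3. (v9 | v3) — v3 is true.
  4. (~v5 | v2 | v3) — v3 is true.
  5. (v6 | v4) — v6 is true.
  6. (v3 | ~v5) — v3 is true.
  7. (v5 | ~v9) — ~v9 is true.
  8. (v2 | ~v5) — ~v5 is true.
  9. (v3 | v6 | v9) — v3 is true.
  10. (v2 | ~v9) — ~v9 is true.
  11. (~v3 | ~v2) — ~v2 is true.
  12. (v5 | v3 | v2) — v3 is true.
  13. (v9 | ~v4) — ~v4 is true.
  14. (~v6 | ~v4) — ~v4 is true.
  15. (v4 | v9 | ~v5) — ~v5 is true.
  16. (~v7 | ~v1) — ~v7 is true.
  17. (~v2 | ~v7) — ~v7 is true.
  18. (v2 | v1) — v1 is true.
  19. (v6 | ~v4) — ~v4 is true.
  20. (~v9 | v8) — ~v9 is true.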